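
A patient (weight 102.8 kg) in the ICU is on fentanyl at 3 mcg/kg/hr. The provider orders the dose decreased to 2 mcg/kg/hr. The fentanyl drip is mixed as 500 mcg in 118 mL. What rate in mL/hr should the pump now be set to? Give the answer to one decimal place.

Dose = 2 mcg/kg/hr × 102.8 kg = 205.6 mcg/hr
Concentration = 500 mcg ÷ 118 mL = 4.237288 mcg/mL
Rate = 205.6 mcg/hr ÷ 4.237288 mcg/mL = 48.5216 mL/hr

48.5 mL/hr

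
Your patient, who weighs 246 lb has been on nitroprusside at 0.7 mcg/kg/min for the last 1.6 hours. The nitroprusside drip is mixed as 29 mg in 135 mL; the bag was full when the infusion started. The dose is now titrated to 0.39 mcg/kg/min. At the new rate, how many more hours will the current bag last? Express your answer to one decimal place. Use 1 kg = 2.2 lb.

8.2 hours

Initial rate:
Weight = 246 lb ÷ 2.2 lb/kg = 111.8182 kg
Dose = 0.7 mcg/kg/min × 111.8182 kg = 78.27273 mcg/min
78.27273 mcg/min × 60 min/hr = 4696.364 mcg/hr
Concentration = 29 mg ÷ 135 mL = 0.2148148 mg/mL = 214.8148 mcg/mL
Rate = 4696.364 mcg/hr ÷ 214.8148 mcg/mL = 21.86238 mL/hr
Volume infused so far = 21.86238 mL/hr × 1.6 hr = 34.97981 mL
Volume remaining = 135 − 34.97981 = 100.0202 mL
New rate:
Dose = 0.39 mcg/kg/min × 111.8182 kg = 43.60909 mcg/min
43.60909 mcg/min × 60 min/hr = 2616.545 mcg/hr
Rate = 2616.545 mcg/hr ÷ 214.8148 mcg/mL = 12.18047 mL/hr
Time remaining = 100.0202 mL ÷ 12.18047 mL/hr = 8.211521 hr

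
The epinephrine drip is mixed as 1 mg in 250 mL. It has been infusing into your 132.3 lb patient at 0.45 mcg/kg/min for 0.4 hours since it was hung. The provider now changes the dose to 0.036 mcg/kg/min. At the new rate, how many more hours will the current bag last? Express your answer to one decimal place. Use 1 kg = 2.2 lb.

2.7 hours

Initial rate:
Weight = 132.3 lb ÷ 2.2 lb/kg = 60.13636 kg
Dose = 0.45 mcg/kg/min × 60.13636 kg = 27.06136 mcg/min
27.06136 mcg/min × 60 min/hr = 1623.682 mcg/hr
Concentration = 1 mg ÷ 250 mL = 0.004 mg/mL = 4 mcg/mL
Rate = 1623.682 mcg/hr ÷ 4 mcg/mL = 405.9205 mL/hr
Volume infused so far = 405.9205 mL/hr × 0.4 hr = 162.3682 mL
Volume remaining = 250 − 162.3682 = 87.63182 mL
New rate:
Dose = 0.036 mcg/kg/min × 60.13636 kg = 2.164909 mcg/min
2.164909 mcg/min × 60 min/hr = 129.8945 mcg/hr
Rate = 129.8945 mcg/hr ÷ 4 mcg/mL = 32.47364 mL/hr
Time remaining = 87.63182 mL ÷ 32.47364 mL/hr = 2.698553 hr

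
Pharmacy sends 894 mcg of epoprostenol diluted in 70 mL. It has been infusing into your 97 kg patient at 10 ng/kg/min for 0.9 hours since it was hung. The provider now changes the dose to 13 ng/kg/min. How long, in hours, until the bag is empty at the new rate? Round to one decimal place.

11.1 hours

Initial rate:
Dose = 10 ng/kg/min × 97 kg = 970 ng/min
970 ng/min × 60 min/hr = 58200 ng/hr
Concentration = 894 mcg ÷ 70 mL = 12.77143 mcg/mL = 12771.43 ng/mL
Rate = 58200 ng/hr ÷ 12771.43 ng/mL = 4.557047 mL/hr
Volume infused so far = 4.557047 mL/hr × 0.9 hr = 4.101342 mL
Volume remaining = 70 − 4.101342 = 65.89866 mL
New rate:
Dose = 13 ng/kg/min × 97 kg = 1261 ng/min
1261 ng/min × 60 min/hr = 75660 ng/hr
Rate = 75660 ng/hr ÷ 12771.43 ng/mL = 5.924161 mL/hr
Time remaining = 65.89866 mL ÷ 5.924161 mL/hr = 11.12371 hr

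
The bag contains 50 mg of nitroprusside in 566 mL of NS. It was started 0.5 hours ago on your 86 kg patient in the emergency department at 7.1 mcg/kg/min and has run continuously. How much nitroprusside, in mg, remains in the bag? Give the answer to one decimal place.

Dose = 7.1 mcg/kg/min × 86 kg = 610.6 mcg/min
610.6 mcg/min × 60 min/hr = 36636 mcg/hr
Concentration = 50 mg ÷ 566 mL = 0.08833922 mg/mL = 88.33922 mcg/mL
Rate = 36636 mcg/hr ÷ 88.33922 mcg/mL = 414.7195 mL/hr
Volume infused = 414.7195 mL/hr × 0.5 hr = 207.3598 mL
Volume remaining = 566 − 207.3598 = 358.6402 mL
Drug remaining = 358.6402 mL × 88.33922 mcg/mL = 31682 mcg = 31.682 mg

31.7 mg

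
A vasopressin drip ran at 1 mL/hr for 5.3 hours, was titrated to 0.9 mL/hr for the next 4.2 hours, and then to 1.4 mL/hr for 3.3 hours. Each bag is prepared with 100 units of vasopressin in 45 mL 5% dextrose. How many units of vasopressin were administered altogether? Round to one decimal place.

Concentration = 100 units ÷ 45 mL = 2.222222 units/mL
Stage 1: 1 mL/hr × 5.3 hr = 5.3 mL → 5.3 mL × 2.222222 units/mL = 11.77778 units
Stage 2: 0.9 mL/hr × 4.2 hr = 3.78 mL → 3.78 mL × 2.222222 units/mL = 8.4 units
Stage 3: 1.4 mL/hr × 3.3 hr = 4.62 mL → 4.62 mL × 2.222222 units/mL = 10.26667 units
Total = 11.77778 + 8.4 + 10.26667 = 30.44444 units

30.4 units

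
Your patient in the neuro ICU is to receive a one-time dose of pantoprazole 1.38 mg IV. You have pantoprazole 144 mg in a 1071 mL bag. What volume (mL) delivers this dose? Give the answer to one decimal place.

Concentration = 144 mg ÷ 1071 mL = 0.1344538 mg/mL
Volume = 1.38 mg ÷ 0.1344538 mg/mL = 10.26375 mL

10.3 mL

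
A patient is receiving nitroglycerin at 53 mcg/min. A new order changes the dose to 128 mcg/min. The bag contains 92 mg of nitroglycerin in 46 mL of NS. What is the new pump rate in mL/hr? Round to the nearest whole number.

128 mcg/min × 60 min/hr = 7680 mcg/hr
Concentration = 92 mg ÷ 46 mL = 2 mg/mL = 2000 mcg/mL
Rate = 7680 mcg/hr ÷ 2000 mcg/mL = 3.84 mL/hr

4 mL/hr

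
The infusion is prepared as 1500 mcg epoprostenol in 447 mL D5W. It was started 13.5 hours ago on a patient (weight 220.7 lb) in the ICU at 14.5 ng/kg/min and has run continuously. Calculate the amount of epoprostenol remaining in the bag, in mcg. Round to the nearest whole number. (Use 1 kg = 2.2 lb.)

Weight = 220.7 lb ÷ 2.2 lb/kg = 100.3182 kg
Dose = 14.5 ng/kg/min × 100.3182 kg = 1454.614 ng/min
1454.614 ng/min × 60 min/hr = 87276.82 ng/hr
Concentration = 1500 mcg ÷ 447 mL = 3.355705 mcg/mL = 3355.705 ng/mL
Rate = 87276.82 ng/hr ÷ 3355.705 ng/mL = 26.00849 mL/hr
Volume infused = 26.00849 mL/hr × 13.5 hr = 351.1146 mL
Volume remaining = 447 − 351.1146 = 95.88536 mL
Drug remaining = 95.88536 mL × 3355.705 ng/mL = 321763 ng = 321.763 mcg

322 mcg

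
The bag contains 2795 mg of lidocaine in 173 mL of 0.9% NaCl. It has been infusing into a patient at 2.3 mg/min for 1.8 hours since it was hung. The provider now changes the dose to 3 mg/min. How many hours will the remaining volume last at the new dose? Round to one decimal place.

Initial rate:
2.3 mg/min × 60 min/hr = 138 mg/hr
Concentration = 2795 mg ÷ 173 mL = 16.15607 mg/mL
Rate = 138 mg/hr ÷ 16.15607 mg/mL = 8.541682 mL/hr
Volume infused so far = 8.541682 mL/hr × 1.8 hr = 15.37503 mL
Volume remaining = 173 − 15.37503 = 157.625 mL
New rate:
3 mg/min × 60 min/hr = 180 mg/hr
Rate = 180 mg/hr ÷ 16.15607 mg/mL = 11.14132 mL/hr
Time remaining = 157.625 mL ÷ 11.14132 mL/hr = 14.14778 hr

14.1 hours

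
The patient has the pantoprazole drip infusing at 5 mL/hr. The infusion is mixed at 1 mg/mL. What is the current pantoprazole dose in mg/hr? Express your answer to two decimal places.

Drug rate = 5 mL/hr × 1 mg/mL = 5 mg/hr

5.00 mg/hr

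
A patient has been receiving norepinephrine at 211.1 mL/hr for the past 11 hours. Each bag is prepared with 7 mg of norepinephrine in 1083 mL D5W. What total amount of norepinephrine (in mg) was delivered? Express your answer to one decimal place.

15.0 mg

Concentration = 7 mg ÷ 1083 mL = 0.006463527 mg/mL = 6.463527 mcg/mL
Drug rate = 211.1 mL/hr × 6.463527 mcg/mL = 1364.451 mcg/hr
Total = 1364.451 mcg/hr × 11 hr = 15008.96 mcg = 15.00896 mg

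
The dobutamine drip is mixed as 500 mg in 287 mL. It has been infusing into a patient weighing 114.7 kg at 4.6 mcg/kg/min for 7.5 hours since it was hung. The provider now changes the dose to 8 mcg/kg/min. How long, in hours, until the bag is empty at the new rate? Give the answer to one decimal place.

Initial rate:
Dose = 4.6 mcg/kg/min × 114.7 kg = 527.62 mcg/min
527.62 mcg/min × 60 min/hr = 31657.2 mcg/hr
Concentration = 500 mg ÷ 287 mL = 1.74216 mg/mL = 1742.16 mcg/mL
Rate = 31657.2 mcg/hr ÷ 1742.16 mcg/mL = 18.17123 mL/hr
Volume infused so far = 18.17123 mL/hr × 7.5 hr = 136.2842 mL
Volume remaining = 287 − 136.2842 = 150.7158 mL
New rate:
Dose = 8 mcg/kg/min × 114.7 kg = 917.6 mcg/min
917.6 mcg/min × 60 min/hr = 55056 mcg/hr
Rate = 55056 mcg/hr ÷ 1742.16 mcg/mL = 31.60214 mL/hr
Time remaining = 150.7158 mL ÷ 31.60214 mL/hr = 4.769162 hr

4.8 hours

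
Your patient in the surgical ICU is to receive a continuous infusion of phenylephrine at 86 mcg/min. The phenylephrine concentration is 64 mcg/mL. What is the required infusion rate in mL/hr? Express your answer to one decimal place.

80.6 mL/hr

86 mcg/min × 60 min/hr = 5160 mcg/hr
Rate = 5160 mcg/hr ÷ 64 mcg/mL = 80.625 mL/hr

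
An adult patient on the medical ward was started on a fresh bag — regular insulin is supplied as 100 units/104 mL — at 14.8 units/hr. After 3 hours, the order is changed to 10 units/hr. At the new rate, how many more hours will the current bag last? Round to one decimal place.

Initial rate:
Concentration = 100 units ÷ 104 mL = 0.9615385 units/mL
Rate = 14.8 units/hr ÷ 0.9615385 units/mL = 15.392 mL/hr
Volume infused so far = 15.392 mL/hr × 3 hr = 46.176 mL
Volume remaining = 104 − 46.176 = 57.824 mL
New rate:
Rate = 10 units/hr ÷ 0.9615385 units/mL = 10.4 mL/hr
Time remaining = 57.824 mL ÷ 10.4 mL/hr = 5.56 hr

5.6 hours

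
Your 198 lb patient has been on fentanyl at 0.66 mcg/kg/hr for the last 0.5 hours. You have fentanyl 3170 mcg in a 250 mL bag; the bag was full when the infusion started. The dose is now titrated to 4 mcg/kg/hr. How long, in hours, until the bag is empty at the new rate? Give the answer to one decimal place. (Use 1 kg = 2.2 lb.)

8.7 hours

Initial rate:
Weight = 198 lb ÷ 2.2 lb/kg = 90 kg
Dose = 0.66 mcg/kg/hr × 90 kg = 59.4 mcg/hr
Concentration = 3170 mcg ÷ 250 mL = 12.68 mcg/mL
Rate = 59.4 mcg/hr ÷ 12.68 mcg/mL = 4.684543 mL/hr
Volume infused so far = 4.684543 mL/hr × 0.5 hr = 2.342271 mL
Volume remaining = 250 − 2.342271 = 247.6577 mL
New rate:
Dose = 4 mcg/kg/hr × 90 kg = 360 mcg/hr
Rate = 360 mcg/hr ÷ 12.68 mcg/mL = 28.39117 mL/hr
Time remaining = 247.6577 mL ÷ 28.39117 mL/hr = 8.723056 hr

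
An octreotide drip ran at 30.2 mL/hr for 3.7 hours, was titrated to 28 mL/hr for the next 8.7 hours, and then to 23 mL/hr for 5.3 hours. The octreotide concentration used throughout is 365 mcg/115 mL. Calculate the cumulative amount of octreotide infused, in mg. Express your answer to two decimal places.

1.51 mg

Concentration = 365 mcg ÷ 115 mL = 3.173913 mcg/mL
Stage 1: 30.2 mL/hr × 3.7 hr = 111.74 mL → 111.74 mL × 3.173913 mcg/mL = 354.653 mcg
Stage 2: 28 mL/hr × 8.7 hr = 243.6 mL → 243.6 mL × 3.173913 mcg/mL = 773.1652 mcg
Stage 3: 23 mL/hr × 5.3 hr = 121.9 mL → 121.9 mL × 3.173913 mcg/mL = 386.9 mcg
Total = 354.653 + 773.1652 + 386.9 = 1514.718 mcg = 1.514718 mg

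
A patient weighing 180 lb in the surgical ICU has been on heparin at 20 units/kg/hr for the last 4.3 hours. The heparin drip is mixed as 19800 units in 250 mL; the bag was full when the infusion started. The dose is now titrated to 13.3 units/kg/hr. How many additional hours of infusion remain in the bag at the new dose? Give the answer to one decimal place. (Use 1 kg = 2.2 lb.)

Initial rate:
Weight = 180 lb ÷ 2.2 lb/kg = 81.81818 kg
Dose = 20 units/kg/hr × 81.81818 kg = 1636.364 units/hr
Concentration = 19800 units ÷ 250 mL = 79.2 units/mL
Rate = 1636.364 units/hr ÷ 79.2 units/mL = 20.66116 mL/hr
Volume infused so far = 20.66116 mL/hr × 4.3 hr = 88.84298 mL
Volume remaining = 250 − 88.84298 = 161.157 mL
New rate:
Dose = 13.3 units/kg/hr × 81.81818 kg = 1088.182 units/hr
Rate = 1088.182 units/hr ÷ 79.2 units/mL = 13.73967 mL/hr
Time remaining = 161.157 mL ÷ 13.73967 mL/hr = 11.72932 hr

11.7 hours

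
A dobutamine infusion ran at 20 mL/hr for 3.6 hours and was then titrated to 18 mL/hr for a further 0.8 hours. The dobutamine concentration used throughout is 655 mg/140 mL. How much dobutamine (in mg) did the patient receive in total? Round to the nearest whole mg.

Concentration = 655 mg ÷ 140 mL = 4.678571 mg/mL
Stage 1: 20 mL/hr × 3.6 hr = 72 mL → 72 mL × 4.678571 mg/mL = 336.8571 mg
Stage 2: 18 mL/hr × 0.8 hr = 14.4 mL → 14.4 mL × 4.678571 mg/mL = 67.37143 mg
Total = 336.8571 + 67.37143 = 404.2286 mg

404 mg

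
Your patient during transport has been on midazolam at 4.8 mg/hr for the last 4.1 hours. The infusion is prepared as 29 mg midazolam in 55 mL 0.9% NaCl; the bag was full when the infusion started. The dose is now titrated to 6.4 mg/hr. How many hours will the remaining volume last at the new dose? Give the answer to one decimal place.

1.5 hours

Initial rate:
Concentration = 29 mg ÷ 55 mL = 0.5272727 mg/mL
Rate = 4.8 mg/hr ÷ 0.5272727 mg/mL = 9.103448 mL/hr
Volume infused so far = 9.103448 mL/hr × 4.1 hr = 37.32414 mL
Volume remaining = 55 − 37.32414 = 17.67586 mL
New rate:
Rate = 6.4 mg/hr ÷ 0.5272727 mg/mL = 12.13793 mL/hr
Time remaining = 17.67586 mL ÷ 12.13793 mL/hr = 1.45625 hr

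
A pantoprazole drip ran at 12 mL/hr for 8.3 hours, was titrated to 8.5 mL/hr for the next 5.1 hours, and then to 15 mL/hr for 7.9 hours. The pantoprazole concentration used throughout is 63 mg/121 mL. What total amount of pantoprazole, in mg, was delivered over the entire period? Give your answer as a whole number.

136 mg

Concentration = 63 mg ÷ 121 mL = 0.5206612 mg/mL
Stage 1: 12 mL/hr × 8.3 hr = 99.6 mL → 99.6 mL × 0.5206612 mg/mL = 51.85785 mg
Stage 2: 8.5 mL/hr × 5.1 hr = 43.35 mL → 43.35 mL × 0.5206612 mg/mL = 22.57066 mg
Stage 3: 15 mL/hr × 7.9 hr = 118.5 mL → 118.5 mL × 0.5206612 mg/mL = 61.69835 mg
Total = 51.85785 + 22.57066 + 61.69835 = 136.1269 mg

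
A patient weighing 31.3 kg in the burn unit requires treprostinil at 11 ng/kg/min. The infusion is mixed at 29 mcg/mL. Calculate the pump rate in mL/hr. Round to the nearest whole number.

Dose = 11 ng/kg/min × 31.3 kg = 344.3 ng/min
344.3 ng/min × 60 min/hr = 20658 ng/hr
Concentration = 29 mcg/mL = 29000 ng/mL
Rate = 20658 ng/hr ÷ 29000 ng/mL = 0.7123448 mL/hr

1 mL/hr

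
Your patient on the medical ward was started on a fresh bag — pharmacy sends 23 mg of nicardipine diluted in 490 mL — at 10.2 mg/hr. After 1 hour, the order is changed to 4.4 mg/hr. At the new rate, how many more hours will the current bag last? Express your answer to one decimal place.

Initial rate:
Concentration = 23 mg ÷ 490 mL = 0.04693878 mg/mL
Rate = 10.2 mg/hr ÷ 0.04693878 mg/mL = 217.3043 mL/hr
Volume infused so far = 217.3043 mL/hr × 1 hr = 217.3043 mL
Volume remaining = 490 − 217.3043 = 272.6957 mL
New rate:
Rate = 4.4 mg/hr ÷ 0.04693878 mg/mL = 93.73913 mL/hr
Time remaining = 272.6957 mL ÷ 93.73913 mL/hr = 2.909091 hr

2.9 hours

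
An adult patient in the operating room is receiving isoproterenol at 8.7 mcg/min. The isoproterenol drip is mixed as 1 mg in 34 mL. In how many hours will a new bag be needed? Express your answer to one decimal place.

1.9 hours

8.7 mcg/min × 60 min/hr = 522 mcg/hr
Concentration = 1 mg ÷ 34 mL = 0.02941176 mg/mL = 29.41176 mcg/mL
Rate = 522 mcg/hr ÷ 29.41176 mcg/mL = 17.748 mL/hr
Duration = 34 mL ÷ 17.748 mL/hr = 1.915709 hr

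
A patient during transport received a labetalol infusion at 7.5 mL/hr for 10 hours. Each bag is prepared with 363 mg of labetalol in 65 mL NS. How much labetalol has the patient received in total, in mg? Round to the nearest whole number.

419 mg

Concentration = 363 mg ÷ 65 mL = 5.584615 mg/mL
Drug rate = 7.5 mL/hr × 5.584615 mg/mL = 41.88462 mg/hr
Total = 41.88462 mg/hr × 10 hr = 418.8462 mg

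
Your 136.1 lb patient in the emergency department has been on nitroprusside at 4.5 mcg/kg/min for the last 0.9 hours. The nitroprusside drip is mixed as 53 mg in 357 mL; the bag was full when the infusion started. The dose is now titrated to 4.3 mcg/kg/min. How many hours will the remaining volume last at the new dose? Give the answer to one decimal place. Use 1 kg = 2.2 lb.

2.4 hours

Initial rate:
Weight = 136.1 lb ÷ 2.2 lb/kg = 61.86364 kg
Dose = 4.5 mcg/kg/min × 61.86364 kg = 278.3864 mcg/min
278.3864 mcg/min × 60 min/hr = 16703.18 mcg/hr
Concentration = 53 mg ÷ 357 mL = 0.1484594 mg/mL = 148.4594 mcg/mL
Rate = 16703.18 mcg/hr ÷ 148.4594 mcg/mL = 112.5101 mL/hr
Volume infused so far = 112.5101 mL/hr × 0.9 hr = 101.2591 mL
Volume remaining = 357 − 101.2591 = 255.7409 mL
New rate:
Dose = 4.3 mcg/kg/min × 61.86364 kg = 266.0136 mcg/min
266.0136 mcg/min × 60 min/hr = 15960.82 mcg/hr
Rate = 15960.82 mcg/hr ÷ 148.4594 mcg/mL = 107.5097 mL/hr
Time remaining = 255.7409 mL ÷ 107.5097 mL/hr = 2.378771 hr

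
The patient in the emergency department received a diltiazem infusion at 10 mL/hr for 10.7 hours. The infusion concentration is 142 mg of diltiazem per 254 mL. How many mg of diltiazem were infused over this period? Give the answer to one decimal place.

59.8 mg

Concentration = 142 mg ÷ 254 mL = 0.5590551 mg/mL
Drug rate = 10 mL/hr × 0.5590551 mg/mL = 5.590551 mg/hr
Total = 5.590551 mg/hr × 10.7 hr = 59.8189 mg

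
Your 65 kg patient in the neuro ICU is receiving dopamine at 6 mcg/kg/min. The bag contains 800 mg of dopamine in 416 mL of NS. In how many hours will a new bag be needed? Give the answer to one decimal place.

Dose = 6 mcg/kg/min × 65 kg = 390 mcg/min
390 mcg/min × 60 min/hr = 23400 mcg/hr
Concentration = 800 mg ÷ 416 mL = 1.923077 mg/mL = 1923.077 mcg/mL
Rate = 23400 mcg/hr ÷ 1923.077 mcg/mL = 12.168 mL/hr
Duration = 416 mL ÷ 12.168 mL/hr = 34.18803 hr

34.2 hours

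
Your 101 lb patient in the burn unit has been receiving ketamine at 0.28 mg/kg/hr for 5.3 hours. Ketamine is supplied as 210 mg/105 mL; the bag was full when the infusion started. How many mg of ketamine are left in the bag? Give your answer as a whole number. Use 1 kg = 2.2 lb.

142 mg

Weight = 101 lb ÷ 2.2 lb/kg = 45.90909 kg
Dose = 0.28 mg/kg/hr × 45.90909 kg = 12.85455 mg/hr
Concentration = 210 mg ÷ 105 mL = 2 mg/mL
Rate = 12.85455 mg/hr ÷ 2 mg/mL = 6.427273 mL/hr
Volume infused = 6.427273 mL/hr × 5.3 hr = 34.06455 mL
Volume remaining = 105 − 34.06455 = 70.93545 mL
Drug remaining = 70.93545 mL × 2 mg/mL = 141.8709 mg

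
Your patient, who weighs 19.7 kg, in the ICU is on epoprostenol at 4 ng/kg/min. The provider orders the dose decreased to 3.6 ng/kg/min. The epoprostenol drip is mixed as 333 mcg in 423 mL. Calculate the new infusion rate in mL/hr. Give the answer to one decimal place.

5.4 mL/hr

Dose = 3.6 ng/kg/min × 19.7 kg = 70.92 ng/min
70.92 ng/min × 60 min/hr = 4255.2 ng/hr
Concentration = 333 mcg ÷ 423 mL = 0.787234 mcg/mL = 787.234 ng/mL
Rate = 4255.2 ng/hr ÷ 787.234 ng/mL = 5.405254 mL/hr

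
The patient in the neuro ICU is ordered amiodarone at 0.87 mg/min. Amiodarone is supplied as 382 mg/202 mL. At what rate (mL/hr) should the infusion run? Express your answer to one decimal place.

0.87 mg/min × 60 min/hr = 52.2 mg/hr
Concentration = 382 mg ÷ 202 mL = 1.891089 mg/mL
Rate = 52.2 mg/hr ÷ 1.891089 mg/mL = 27.60314 mL/hr

27.6 mL/hr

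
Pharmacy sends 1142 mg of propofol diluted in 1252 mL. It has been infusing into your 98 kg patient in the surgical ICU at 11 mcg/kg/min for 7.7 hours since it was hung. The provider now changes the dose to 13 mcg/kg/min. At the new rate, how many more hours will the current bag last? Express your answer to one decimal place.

Initial rate:
Dose = 11 mcg/kg/min × 98 kg = 1078 mcg/min
1078 mcg/min × 60 min/hr = 64680 mcg/hr
Concentration = 1142 mg ÷ 1252 mL = 0.9121406 mg/mL = 912.1406 mcg/mL
Rate = 64680 mcg/hr ÷ 912.1406 mcg/mL = 70.91012 mL/hr
Volume infused so far = 70.91012 mL/hr × 7.7 hr = 546.0079 mL
Volume remaining = 1252 − 546.0079 = 705.9921 mL
New rate:
Dose = 13 mcg/kg/min × 98 kg = 1274 mcg/min
1274 mcg/min × 60 min/hr = 76440 mcg/hr
Rate = 76440 mcg/hr ÷ 912.1406 mcg/mL = 83.80287 mL/hr
Time remaining = 705.9921 mL ÷ 83.80287 mL/hr = 8.424437 hr

8.4 hours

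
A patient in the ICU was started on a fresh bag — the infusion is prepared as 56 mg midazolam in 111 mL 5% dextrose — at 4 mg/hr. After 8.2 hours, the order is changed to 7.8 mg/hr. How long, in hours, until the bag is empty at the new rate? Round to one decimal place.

3.0 hours

Initial rate:
Concentration = 56 mg ÷ 111 mL = 0.5045045 mg/mL
Rate = 4 mg/hr ÷ 0.5045045 mg/mL = 7.928571 mL/hr
Volume infused so far = 7.928571 mL/hr × 8.2 hr = 65.01429 mL
Volume remaining = 111 − 65.01429 = 45.98571 mL
New rate:
Rate = 7.8 mg/hr ÷ 0.5045045 mg/mL = 15.46071 mL/hr
Time remaining = 45.98571 mL ÷ 15.46071 mL/hr = 2.974359 hr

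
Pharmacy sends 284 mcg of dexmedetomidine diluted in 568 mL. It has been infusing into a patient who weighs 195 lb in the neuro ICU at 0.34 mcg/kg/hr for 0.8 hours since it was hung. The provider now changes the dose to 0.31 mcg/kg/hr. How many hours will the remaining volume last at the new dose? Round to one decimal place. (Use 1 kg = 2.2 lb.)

Initial rate:
Weight = 195 lb ÷ 2.2 lb/kg = 88.63636 kg
Dose = 0.34 mcg/kg/hr × 88.63636 kg = 30.13636 mcg/hr
Concentration = 284 mcg ÷ 568 mL = 0.5 mcg/mL
Rate = 30.13636 mcg/hr ÷ 0.5 mcg/mL = 60.27273 mL/hr
Volume infused so far = 60.27273 mL/hr × 0.8 hr = 48.21818 mL
Volume remaining = 568 − 48.21818 = 519.7818 mL
New rate:
Dose = 0.31 mcg/kg/hr × 88.63636 kg = 27.47727 mcg/hr
Rate = 27.47727 mcg/hr ÷ 0.5 mcg/mL = 54.95455 mL/hr
Time remaining = 519.7818 mL ÷ 54.95455 mL/hr = 9.458395 hr

9.5 hours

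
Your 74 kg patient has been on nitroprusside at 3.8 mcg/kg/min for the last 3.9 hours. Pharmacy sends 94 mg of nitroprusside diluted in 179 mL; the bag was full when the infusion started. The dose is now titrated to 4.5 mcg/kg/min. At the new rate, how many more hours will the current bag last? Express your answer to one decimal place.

Initial rate:
Dose = 3.8 mcg/kg/min × 74 kg = 281.2 mcg/min
281.2 mcg/min × 60 min/hr = 16872 mcg/hr
Concentration = 94 mg ÷ 179 mL = 0.5251397 mg/mL = 525.1397 mcg/mL
Rate = 16872 mcg/hr ÷ 525.1397 mcg/mL = 32.1286 mL/hr
Volume infused so far = 32.1286 mL/hr × 3.9 hr = 125.3015 mL
Volume remaining = 179 − 125.3015 = 53.69848 mL
New rate:
Dose = 4.5 mcg/kg/min × 74 kg = 333 mcg/min
333 mcg/min × 60 min/hr = 19980 mcg/hr
Rate = 19980 mcg/hr ÷ 525.1397 mcg/mL = 38.04702 mL/hr
Time remaining = 53.69848 mL ÷ 38.04702 mL/hr = 1.411371 hr

1.4 hours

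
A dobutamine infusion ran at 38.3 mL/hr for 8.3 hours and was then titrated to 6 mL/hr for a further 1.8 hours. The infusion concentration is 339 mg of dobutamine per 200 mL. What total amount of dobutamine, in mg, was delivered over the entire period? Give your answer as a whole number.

557 mg

Concentration = 339 mg ÷ 200 mL = 1.695 mg/mL
Stage 1: 38.3 mL/hr × 8.3 hr = 317.89 mL → 317.89 mL × 1.695 mg/mL = 538.8235 mg
Stage 2: 6 mL/hr × 1.8 hr = 10.8 mL → 10.8 mL × 1.695 mg/mL = 18.306 mg
Total = 538.8235 + 18.306 = 557.1295 mg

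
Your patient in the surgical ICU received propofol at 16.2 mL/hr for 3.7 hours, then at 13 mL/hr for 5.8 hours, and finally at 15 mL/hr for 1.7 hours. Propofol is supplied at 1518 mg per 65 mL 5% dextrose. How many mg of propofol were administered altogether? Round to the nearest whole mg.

Concentration = 1518 mg ÷ 65 mL = 23.35385 mg/mL
Stage 1: 16.2 mL/hr × 3.7 hr = 59.94 mL → 59.94 mL × 23.35385 mg/mL = 1399.83 mg
Stage 2: 13 mL/hr × 5.8 hr = 75.4 mL → 75.4 mL × 23.35385 mg/mL = 1760.88 mg
Stage 3: 15 mL/hr × 1.7 hr = 25.5 mL → 25.5 mL × 23.35385 mg/mL = 595.5231 mg
Total = 1399.83 + 1760.88 + 595.5231 = 3756.233 mg

3756 mg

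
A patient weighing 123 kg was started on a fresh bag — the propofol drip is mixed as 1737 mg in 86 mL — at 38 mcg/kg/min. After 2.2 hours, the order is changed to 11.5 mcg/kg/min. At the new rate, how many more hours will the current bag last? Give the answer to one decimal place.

13.2 hours

Initial rate:
Dose = 38 mcg/kg/min × 123 kg = 4674 mcg/min
4674 mcg/min × 60 min/hr = 280440 mcg/hr
Concentration = 1737 mg ÷ 86 mL = 20.19767 mg/mL = 20197.67 mcg/mL
Rate = 280440 mcg/hr ÷ 20197.67 mcg/mL = 13.88477 mL/hr
Volume infused so far = 13.88477 mL/hr × 2.2 hr = 30.54649 mL
Volume remaining = 86 − 30.54649 = 55.45351 mL
New rate:
Dose = 11.5 mcg/kg/min × 123 kg = 1414.5 mcg/min
1414.5 mcg/min × 60 min/hr = 84870 mcg/hr
Rate = 84870 mcg/hr ÷ 20197.67 mcg/mL = 4.201969 mL/hr
Time remaining = 55.45351 mL ÷ 4.201969 mL/hr = 13.19703 hr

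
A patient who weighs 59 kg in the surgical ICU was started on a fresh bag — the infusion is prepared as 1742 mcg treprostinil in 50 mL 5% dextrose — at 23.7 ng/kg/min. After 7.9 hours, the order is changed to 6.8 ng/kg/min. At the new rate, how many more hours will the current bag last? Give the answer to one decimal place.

44.8 hours

Initial rate:
Dose = 23.7 ng/kg/min × 59 kg = 1398.3 ng/min
1398.3 ng/min × 60 min/hr = 83898 ng/hr
Concentration = 1742 mcg ÷ 50 mL = 34.84 mcg/mL = 34840 ng/mL
Rate = 83898 ng/hr ÷ 34840 ng/mL = 2.408094 mL/hr
Volume infused so far = 2.408094 mL/hr × 7.9 hr = 19.02394 mL
Volume remaining = 50 − 19.02394 = 30.97606 mL
New rate:
Dose = 6.8 ng/kg/min × 59 kg = 401.2 ng/min
401.2 ng/min × 60 min/hr = 24072 ng/hr
Rate = 24072 ng/hr ÷ 34840 ng/mL = 0.69093 mL/hr
Time remaining = 30.97606 mL ÷ 0.69093 mL/hr = 44.83241 hr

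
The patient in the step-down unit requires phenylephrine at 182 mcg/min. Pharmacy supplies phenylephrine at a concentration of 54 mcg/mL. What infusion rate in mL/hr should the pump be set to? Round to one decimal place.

202.2 mL/hr

182 mcg/min × 60 min/hr = 10920 mcg/hr
Rate = 10920 mcg/hr ÷ 54 mcg/mL = 202.2222 mL/hr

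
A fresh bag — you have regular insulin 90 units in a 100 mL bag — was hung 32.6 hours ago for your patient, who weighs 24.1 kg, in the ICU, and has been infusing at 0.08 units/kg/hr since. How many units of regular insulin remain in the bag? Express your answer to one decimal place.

27.1 units

Dose = 0.08 units/kg/hr × 24.1 kg = 1.928 units/hr
Concentration = 90 units ÷ 100 mL = 0.9 units/mL
Rate = 1.928 units/hr ÷ 0.9 units/mL = 2.142222 mL/hr
Volume infused = 2.142222 mL/hr × 32.6 hr = 69.83644 mL
Volume remaining = 100 − 69.83644 = 30.16356 mL
Drug remaining = 30.16356 mL × 0.9 units/mL = 27.1472 units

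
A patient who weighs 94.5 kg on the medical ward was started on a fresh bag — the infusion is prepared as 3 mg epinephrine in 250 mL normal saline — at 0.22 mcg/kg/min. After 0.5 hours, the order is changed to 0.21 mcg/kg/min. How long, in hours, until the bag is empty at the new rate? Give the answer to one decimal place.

2.0 hours

Initial rate:
Dose = 0.22 mcg/kg/min × 94.5 kg = 20.79 mcg/min
20.79 mcg/min × 60 min/hr = 1247.4 mcg/hr
Concentration = 3 mg ÷ 250 mL = 0.012 mg/mL = 12 mcg/mL
Rate = 1247.4 mcg/hr ÷ 12 mcg/mL = 103.95 mL/hr
Volume infused so far = 103.95 mL/hr × 0.5 hr = 51.975 mL
Volume remaining = 250 − 51.975 = 198.025 mL
New rate:
Dose = 0.21 mcg/kg/min × 94.5 kg = 19.845 mcg/min
19.845 mcg/min × 60 min/hr = 1190.7 mcg/hr
Rate = 1190.7 mcg/hr ÷ 12 mcg/mL = 99.225 mL/hr
Time remaining = 198.025 mL ÷ 99.225 mL/hr = 1.995717 hr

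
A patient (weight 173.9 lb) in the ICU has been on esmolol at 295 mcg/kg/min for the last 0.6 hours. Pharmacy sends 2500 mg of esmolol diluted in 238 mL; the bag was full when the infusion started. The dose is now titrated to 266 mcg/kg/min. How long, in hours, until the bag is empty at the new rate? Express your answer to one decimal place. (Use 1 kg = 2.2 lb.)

Initial rate:
Weight = 173.9 lb ÷ 2.2 lb/kg = 79.04545 kg
Dose = 295 mcg/kg/min × 79.04545 kg = 23318.41 mcg/min
23318.41 mcg/min × 60 min/hr = 1399105 mcg/hr
Concentration = 2500 mg ÷ 238 mL = 10.5042 mg/mL = 10504.2 mcg/mL
Rate = 1399105 mcg/hr ÷ 10504.2 mcg/mL = 133.1948 mL/hr
Volume infused so far = 133.1948 mL/hr × 0.6 hr = 79.91685 mL
Volume remaining = 238 − 79.91685 = 158.0831 mL
New rate:
Dose = 266 mcg/kg/min × 79.04545 kg = 21026.09 mcg/min
21026.09 mcg/min × 60 min/hr = 1261565 mcg/hr
Rate = 1261565 mcg/hr ÷ 10504.2 mcg/mL = 120.101 mL/hr
Time remaining = 158.0831 mL ÷ 120.101 mL/hr = 1.316251 hr

1.3 hours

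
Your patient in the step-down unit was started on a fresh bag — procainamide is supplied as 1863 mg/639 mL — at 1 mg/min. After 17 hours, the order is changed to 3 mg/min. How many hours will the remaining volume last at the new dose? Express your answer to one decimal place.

4.7 hours

Initial rate:
1 mg/min × 60 min/hr = 60 mg/hr
Concentration = 1863 mg ÷ 639 mL = 2.915493 mg/mL
Rate = 60 mg/hr ÷ 2.915493 mg/mL = 20.57971 mL/hr
Volume infused so far = 20.57971 mL/hr × 17 hr = 349.8551 mL
Volume remaining = 639 − 349.8551 = 289.1449 mL
New rate:
3 mg/min × 60 min/hr = 180 mg/hr
Rate = 180 mg/hr ÷ 2.915493 mg/mL = 61.73913 mL/hr
Time remaining = 289.1449 mL ÷ 61.73913 mL/hr = 4.683333 hr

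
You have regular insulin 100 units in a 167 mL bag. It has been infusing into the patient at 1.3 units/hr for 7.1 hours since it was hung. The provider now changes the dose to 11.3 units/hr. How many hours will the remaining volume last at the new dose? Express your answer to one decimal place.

8.0 hours

Initial rate:
Concentration = 100 units ÷ 167 mL = 0.5988024 units/mL
Rate = 1.3 units/hr ÷ 0.5988024 units/mL = 2.171 mL/hr
Volume infused so far = 2.171 mL/hr × 7.1 hr = 15.4141 mL
Volume remaining = 167 − 15.4141 = 151.5859 mL
New rate:
Rate = 11.3 units/hr ÷ 0.5988024 units/mL = 18.871 mL/hr
Time remaining = 151.5859 mL ÷ 18.871 mL/hr = 8.032743 hr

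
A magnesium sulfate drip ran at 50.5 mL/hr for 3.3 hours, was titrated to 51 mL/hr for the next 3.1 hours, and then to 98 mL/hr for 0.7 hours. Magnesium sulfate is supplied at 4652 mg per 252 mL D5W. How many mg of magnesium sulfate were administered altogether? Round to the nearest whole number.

7261 mg

Concentration = 4652 mg ÷ 252 mL = 18.46032 mg/mL
Stage 1: 50.5 mL/hr × 3.3 hr = 166.65 mL → 166.65 mL × 18.46032 mg/mL = 3076.412 mg
Stage 2: 51 mL/hr × 3.1 hr = 158.1 mL → 158.1 mL × 18.46032 mg/mL = 2918.576 mg
Stage 3: 98 mL/hr × 0.7 hr = 68.6 mL → 68.6 mL × 18.46032 mg/mL = 1266.378 mg
Total = 3076.412 + 2918.576 + 1266.378 = 7261.366 mg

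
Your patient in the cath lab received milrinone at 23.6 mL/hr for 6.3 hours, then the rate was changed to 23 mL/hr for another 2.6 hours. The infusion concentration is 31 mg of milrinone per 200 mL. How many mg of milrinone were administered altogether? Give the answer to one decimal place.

32.3 mg

Concentration = 31 mg ÷ 200 mL = 0.155 mg/mL
Stage 1: 23.6 mL/hr × 6.3 hr = 148.68 mL → 148.68 mL × 0.155 mg/mL = 23.0454 mg
Stage 2: 23 mL/hr × 2.6 hr = 59.8 mL → 59.8 mL × 0.155 mg/mL = 9.269 mg
Total = 23.0454 + 9.269 = 32.3144 mg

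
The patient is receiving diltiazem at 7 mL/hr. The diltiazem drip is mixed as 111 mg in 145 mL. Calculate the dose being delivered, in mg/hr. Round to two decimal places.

5.36 mg/hr

Concentration = 111 mg ÷ 145 mL = 0.7655172 mg/mL
Drug rate = 7 mL/hr × 0.7655172 mg/mL = 5.358621 mg/hr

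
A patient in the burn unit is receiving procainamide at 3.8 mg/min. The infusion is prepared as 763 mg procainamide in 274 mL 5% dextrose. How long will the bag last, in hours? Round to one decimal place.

3.3 hours

3.8 mg/min × 60 min/hr = 228 mg/hr
Concentration = 763 mg ÷ 274 mL = 2.784672 mg/mL
Rate = 228 mg/hr ÷ 2.784672 mg/mL = 81.8768 mL/hr
Duration = 274 mL ÷ 81.8768 mL/hr = 3.346491 hr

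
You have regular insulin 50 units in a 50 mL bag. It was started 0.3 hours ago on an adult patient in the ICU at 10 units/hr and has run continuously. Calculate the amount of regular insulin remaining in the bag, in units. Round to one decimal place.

47.0 units

Concentration = 50 units ÷ 50 mL = 1 units/mL
Rate = 10 units/hr ÷ 1 units/mL = 10 mL/hr
Volume infused = 10 mL/hr × 0.3 hr = 3 mL
Volume remaining = 50 − 3 = 47 mL
Drug remaining = 47 mL × 1 units/mL = 47 units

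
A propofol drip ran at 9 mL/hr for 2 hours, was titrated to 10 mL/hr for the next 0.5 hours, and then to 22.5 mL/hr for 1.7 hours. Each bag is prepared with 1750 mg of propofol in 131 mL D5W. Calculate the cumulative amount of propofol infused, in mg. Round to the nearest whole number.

Concentration = 1750 mg ÷ 131 mL = 13.35878 mg/mL
Stage 1: 9 mL/hr × 2 hr = 18 mL → 18 mL × 13.35878 mg/mL = 240.458 mg
Stage 2: 10 mL/hr × 0.5 hr = 5 mL → 5 mL × 13.35878 mg/mL = 66.79389 mg
Stage 3: 22.5 mL/hr × 1.7 hr = 38.25 mL → 38.25 mL × 13.35878 mg/mL = 510.9733 mg
Total = 240.458 + 66.79389 + 510.9733 = 818.2252 mg

818 mg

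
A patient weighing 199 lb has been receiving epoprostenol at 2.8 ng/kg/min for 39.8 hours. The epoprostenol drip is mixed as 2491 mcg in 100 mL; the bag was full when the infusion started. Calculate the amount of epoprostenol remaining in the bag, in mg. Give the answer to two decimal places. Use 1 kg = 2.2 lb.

1.89 mg

Weight = 199 lb ÷ 2.2 lb/kg = 90.45455 kg
Dose = 2.8 ng/kg/min × 90.45455 kg = 253.2727 ng/min
253.2727 ng/min × 60 min/hr = 15196.36 ng/hr
Concentration = 2491 mcg ÷ 100 mL = 24.91 mcg/mL = 24910 ng/mL
Rate = 15196.36 ng/hr ÷ 24910 ng/mL = 0.6100507 mL/hr
Volume infused = 0.6100507 mL/hr × 39.8 hr = 24.28002 mL
Volume remaining = 100 − 24.28002 = 75.71998 mL
Drug remaining = 75.71998 mL × 24910 ng/mL = 1886185 ng = 1.886185 mg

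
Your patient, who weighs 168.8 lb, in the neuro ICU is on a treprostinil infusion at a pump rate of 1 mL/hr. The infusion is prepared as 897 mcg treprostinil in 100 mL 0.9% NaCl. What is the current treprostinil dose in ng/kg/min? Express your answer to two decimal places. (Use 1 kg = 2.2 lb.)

1.95 ng/kg/min

Weight = 168.8 lb ÷ 2.2 lb/kg = 76.72727 kg
Concentration = 897 mcg ÷ 100 mL = 8.97 mcg/mL = 8970 ng/mL
Drug rate = 1 mL/hr × 8970 ng/mL = 8970 ng/hr
8970 ng/hr ÷ 60 min/hr = 149.5 ng/min
149.5 ng/min ÷ 76.72727 kg = 1.94846 ng/kg/min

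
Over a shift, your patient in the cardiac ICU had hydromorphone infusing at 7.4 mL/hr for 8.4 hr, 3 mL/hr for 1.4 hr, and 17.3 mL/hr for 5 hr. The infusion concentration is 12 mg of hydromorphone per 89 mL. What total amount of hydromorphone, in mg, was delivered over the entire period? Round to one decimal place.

20.6 mg

Concentration = 12 mg ÷ 89 mL = 0.1348315 mg/mL
Stage 1: 7.4 mL/hr × 8.4 hr = 62.16 mL → 62.16 mL × 0.1348315 mg/mL = 8.381124 mg
Stage 2: 3 mL/hr × 1.4 hr = 4.2 mL → 4.2 mL × 0.1348315 mg/mL = 0.5662921 mg
Stage 3: 17.3 mL/hr × 5 hr = 86.5 mL → 86.5 mL × 0.1348315 mg/mL = 11.66292 mg
Total = 8.381124 + 0.5662921 + 11.66292 = 20.61034 mg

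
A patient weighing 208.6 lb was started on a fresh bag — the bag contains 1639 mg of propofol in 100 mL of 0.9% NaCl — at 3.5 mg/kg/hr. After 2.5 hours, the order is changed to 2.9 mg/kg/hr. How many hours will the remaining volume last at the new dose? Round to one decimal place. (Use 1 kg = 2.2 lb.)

2.9 hours

Initial rate:
Weight = 208.6 lb ÷ 2.2 lb/kg = 94.81818 kg
Dose = 3.5 mg/kg/hr × 94.81818 kg = 331.8636 mg/hr
Concentration = 1639 mg ÷ 100 mL = 16.39 mg/mL
Rate = 331.8636 mg/hr ÷ 16.39 mg/mL = 20.24793 mL/hr
Volume infused so far = 20.24793 mL/hr × 2.5 hr = 50.61983 mL
Volume remaining = 100 − 50.61983 = 49.38017 mL
New rate:
Dose = 2.9 mg/kg/hr × 94.81818 kg = 274.9727 mg/hr
Rate = 274.9727 mg/hr ÷ 16.39 mg/mL = 16.77686 mL/hr
Time remaining = 49.38017 mL ÷ 16.77686 mL/hr = 2.94335 hr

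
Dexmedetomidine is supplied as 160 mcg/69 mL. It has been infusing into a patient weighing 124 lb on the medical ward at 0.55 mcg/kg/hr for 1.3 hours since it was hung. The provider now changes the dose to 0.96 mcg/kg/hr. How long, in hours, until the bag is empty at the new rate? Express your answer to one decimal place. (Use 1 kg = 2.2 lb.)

2.2 hours

Initial rate:
Weight = 124 lb ÷ 2.2 lb/kg = 56.36364 kg
Dose = 0.55 mcg/kg/hr × 56.36364 kg = 31 mcg/hr
Concentration = 160 mcg ÷ 69 mL = 2.318841 mcg/mL
Rate = 31 mcg/hr ÷ 2.318841 mcg/mL = 13.36875 mL/hr
Volume infused so far = 13.36875 mL/hr × 1.3 hr = 17.37937 mL
Volume remaining = 69 − 17.37937 = 51.62063 mL
New rate:
Dose = 0.96 mcg/kg/hr × 56.36364 kg = 54.10909 mcg/hr
Rate = 54.10909 mcg/hr ÷ 2.318841 mcg/mL = 23.33455 mL/hr
Time remaining = 51.62063 mL ÷ 23.33455 mL/hr = 2.212198 hr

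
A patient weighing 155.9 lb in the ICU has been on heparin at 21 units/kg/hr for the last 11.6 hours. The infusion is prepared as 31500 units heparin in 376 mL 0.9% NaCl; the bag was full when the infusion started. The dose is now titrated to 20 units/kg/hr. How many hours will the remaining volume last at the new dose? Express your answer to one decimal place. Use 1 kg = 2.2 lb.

Initial rate:
Weight = 155.9 lb ÷ 2.2 lb/kg = 70.86364 kg
Dose = 21 units/kg/hr × 70.86364 kg = 1488.136 units/hr
Concentration = 31500 units ÷ 376 mL = 83.7766 units/mL
Rate = 1488.136 units/hr ÷ 83.7766 units/mL = 17.76315 mL/hr
Volume infused so far = 17.76315 mL/hr × 11.6 hr = 206.0526 mL
Volume remaining = 376 − 206.0526 = 169.9474 mL
New rate:
Dose = 20 units/kg/hr × 70.86364 kg = 1417.273 units/hr
Rate = 1417.273 units/hr ÷ 83.7766 units/mL = 16.91729 mL/hr
Time remaining = 169.9474 mL ÷ 16.91729 mL/hr = 10.04579 hr

10.0 hours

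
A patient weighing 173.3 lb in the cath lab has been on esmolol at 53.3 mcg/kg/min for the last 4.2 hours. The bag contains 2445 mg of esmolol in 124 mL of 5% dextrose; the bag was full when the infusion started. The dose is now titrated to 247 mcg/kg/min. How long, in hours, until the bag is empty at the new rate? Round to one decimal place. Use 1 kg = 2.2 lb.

1.2 hours

Initial rate:
Weight = 173.3 lb ÷ 2.2 lb/kg = 78.77273 kg
Dose = 53.3 mcg/kg/min × 78.77273 kg = 4198.586 mcg/min
4198.586 mcg/min × 60 min/hr = 251915.2 mcg/hr
Concentration = 2445 mg ÷ 124 mL = 19.71774 mg/mL = 19717.74 mcg/mL
Rate = 251915.2 mcg/hr ÷ 19717.74 mcg/mL = 12.77607 mL/hr
Volume infused so far = 12.77607 mL/hr × 4.2 hr = 53.65948 mL
Volume remaining = 124 − 53.65948 = 70.34052 mL
New rate:
Dose = 247 mcg/kg/min × 78.77273 kg = 19456.86 mcg/min
19456.86 mcg/min × 60 min/hr = 1167412 mcg/hr
Rate = 1167412 mcg/hr ÷ 19717.74 mcg/mL = 59.20616 mL/hr
Time remaining = 70.34052 mL ÷ 59.20616 mL/hr = 1.188061 hr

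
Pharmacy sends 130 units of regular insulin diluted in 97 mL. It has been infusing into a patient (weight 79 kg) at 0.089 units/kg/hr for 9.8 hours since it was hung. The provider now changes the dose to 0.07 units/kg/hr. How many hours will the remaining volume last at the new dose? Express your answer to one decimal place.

Initial rate:
Dose = 0.089 units/kg/hr × 79 kg = 7.031 units/hr
Concentration = 130 units ÷ 97 mL = 1.340206 units/mL
Rate = 7.031 units/hr ÷ 1.340206 units/mL = 5.246208 mL/hr
Volume infused so far = 5.246208 mL/hr × 9.8 hr = 51.41284 mL
Volume remaining = 97 − 51.41284 = 45.58716 mL
New rate:
Dose = 0.07 units/kg/hr × 79 kg = 5.53 units/hr
Rate = 5.53 units/hr ÷ 1.340206 units/mL = 4.126231 mL/hr
Time remaining = 45.58716 mL ÷ 4.126231 mL/hr = 11.04814 hr

11.0 hours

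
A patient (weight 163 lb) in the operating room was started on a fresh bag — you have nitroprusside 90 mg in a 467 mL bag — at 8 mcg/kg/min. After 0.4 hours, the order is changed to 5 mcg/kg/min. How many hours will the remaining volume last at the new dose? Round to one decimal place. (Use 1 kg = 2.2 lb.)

3.4 hours

Initial rate:
Weight = 163 lb ÷ 2.2 lb/kg = 74.09091 kg
Dose = 8 mcg/kg/min × 74.09091 kg = 592.7273 mcg/min
592.7273 mcg/min × 60 min/hr = 35563.64 mcg/hr
Concentration = 90 mg ÷ 467 mL = 0.1927195 mg/mL = 192.7195 mcg/mL
Rate = 35563.64 mcg/hr ÷ 192.7195 mcg/mL = 184.5358 mL/hr
Volume infused so far = 184.5358 mL/hr × 0.4 hr = 73.8143 mL
Volume remaining = 467 − 73.8143 = 393.1857 mL
New rate:
Dose = 5 mcg/kg/min × 74.09091 kg = 370.4545 mcg/min
370.4545 mcg/min × 60 min/hr = 22227.27 mcg/hr
Rate = 22227.27 mcg/hr ÷ 192.7195 mcg/mL = 115.3348 mL/hr
Time remaining = 393.1857 mL ÷ 115.3348 mL/hr = 3.40908 hr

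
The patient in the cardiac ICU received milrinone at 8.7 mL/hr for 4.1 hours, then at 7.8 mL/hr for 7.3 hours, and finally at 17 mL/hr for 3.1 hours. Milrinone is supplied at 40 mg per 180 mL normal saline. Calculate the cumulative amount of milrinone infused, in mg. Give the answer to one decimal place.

32.3 mg

Concentration = 40 mg ÷ 180 mL = 0.2222222 mg/mL
Stage 1: 8.7 mL/hr × 4.1 hr = 35.67 mL → 35.67 mL × 0.2222222 mg/mL = 7.926667 mg
Stage 2: 7.8 mL/hr × 7.3 hr = 56.94 mL → 56.94 mL × 0.2222222 mg/mL = 12.65333 mg
Stage 3: 17 mL/hr × 3.1 hr = 52.7 mL → 52.7 mL × 0.2222222 mg/mL = 11.71111 mg
Total = 7.926667 + 12.65333 + 11.71111 = 32.29111 mg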